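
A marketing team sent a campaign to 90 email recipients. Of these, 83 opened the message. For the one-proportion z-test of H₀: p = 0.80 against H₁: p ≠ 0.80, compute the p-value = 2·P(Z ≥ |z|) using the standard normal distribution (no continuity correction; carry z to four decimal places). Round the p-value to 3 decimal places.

With x = 83 successes in n = 90, p̂ = 0.92222.
SE₀ = √(0.80·0.20/90) = 0.042164.
z = (p̂ − p₀)/SE = (83/90 − 0.80)/0.042164 ≈ 2.8988.
p-value = 2·P(Z ≥ |z|) with z = 2.8988 → 0.004.

p-value = 0.004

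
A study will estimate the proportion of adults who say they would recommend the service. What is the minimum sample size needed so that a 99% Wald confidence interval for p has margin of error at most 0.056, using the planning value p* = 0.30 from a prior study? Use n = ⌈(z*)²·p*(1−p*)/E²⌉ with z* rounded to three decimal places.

z* = 2.576 at the 99% level.
p*(1−p*) = 0.2100.
(z*)²·p*(1−p*)/E² = 6.635776·0.2100/0.003136 = 444.360.
⌈444.360⌉ = 445.

n = 445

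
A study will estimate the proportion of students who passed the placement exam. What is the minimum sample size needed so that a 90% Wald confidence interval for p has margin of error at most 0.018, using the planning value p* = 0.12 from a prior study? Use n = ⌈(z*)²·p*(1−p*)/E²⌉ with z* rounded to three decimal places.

z* = 1.645 at the 90% level.
p*(1−p*) = 0.12·0.88 = 0.1056.
(z*)²·p*(1−p*)/E² = 2.706025·0.1056/0.000324 = 881.964.
Rounding up, n = 882.

n = 882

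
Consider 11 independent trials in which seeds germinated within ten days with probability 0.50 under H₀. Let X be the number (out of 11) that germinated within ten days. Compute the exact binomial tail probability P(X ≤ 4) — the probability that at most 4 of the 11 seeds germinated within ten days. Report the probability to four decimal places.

X is binomial with n = 11 and p = 0.50.
P(X ≤ 4) = Σ_{j=0}^{4} C(11,j)·0.50^j·0.50^{11−j}.
= 0.000488 + 0.005371 + 0.026855 + 0.080566 + 0.161133 = 0.2744.

P = 0.2744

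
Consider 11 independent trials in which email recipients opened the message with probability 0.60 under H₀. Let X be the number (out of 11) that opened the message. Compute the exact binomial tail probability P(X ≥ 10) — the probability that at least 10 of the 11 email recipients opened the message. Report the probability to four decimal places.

P = 0.0302

X is binomial with n = 11 and p = 0.60.
P(X ≥ 10) = C(11,10)·0.60^10·0.40^1 + C(11,11)·0.60^11·0.40^0.
= 0.026605 + 0.003628 = 0.0302.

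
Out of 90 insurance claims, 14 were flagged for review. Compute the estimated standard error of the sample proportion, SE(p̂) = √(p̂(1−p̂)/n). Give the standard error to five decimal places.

SE = 0.03820

With x = 14 successes in n = 90, p̂ = 0.15556.
p̂(1−p̂) = 0.15556·0.84444 = 0.131361.
SE = √(0.131361/90) = √0.001459567 = 0.03820.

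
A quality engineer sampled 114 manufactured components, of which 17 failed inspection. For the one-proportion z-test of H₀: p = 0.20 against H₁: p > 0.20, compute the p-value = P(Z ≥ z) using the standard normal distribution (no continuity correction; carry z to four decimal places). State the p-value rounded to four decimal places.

p̂ = 17/114 = 0.14912.
Under H₀, SE = √(p₀(1−p₀)/n) = √(0.20·0.80/114) = √0.001403509 = 0.037463.
z = (p̂ − p₀)/SE = (17/114 − 0.20)/0.037463 ≈ -1.3580.
From the standard normal, P(Z ≥ z) = 0.9128.

p-value = 0.9128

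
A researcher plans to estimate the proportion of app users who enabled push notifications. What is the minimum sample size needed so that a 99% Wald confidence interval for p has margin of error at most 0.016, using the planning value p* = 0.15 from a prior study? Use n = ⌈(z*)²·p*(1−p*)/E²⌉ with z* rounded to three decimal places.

n = 3305

The 99% critical value is z* = 2.576.
p*(1−p*) = 0.15·0.85 = 0.1275.
(z*)²·p*(1−p*)/E² = 6.635776·0.1275/0.000256 = 3304.928.
⌈3304.928⌉ = 3305.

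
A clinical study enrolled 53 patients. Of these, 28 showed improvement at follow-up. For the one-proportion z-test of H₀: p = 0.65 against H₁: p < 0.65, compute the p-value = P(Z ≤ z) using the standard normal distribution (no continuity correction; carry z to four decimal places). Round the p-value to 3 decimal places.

p-value = 0.032

With x = 28 successes in n = 53, p̂ = 0.52830.
Null standard error: √(0.65·0.35/53) = √0.004292453 = 0.065517.
Test statistic (full precision, shown to 4 dp): z = (28/53 − 0.65)/SE₀ ≈ -1.8575.
From the standard normal, P(Z ≤ z) = 0.032.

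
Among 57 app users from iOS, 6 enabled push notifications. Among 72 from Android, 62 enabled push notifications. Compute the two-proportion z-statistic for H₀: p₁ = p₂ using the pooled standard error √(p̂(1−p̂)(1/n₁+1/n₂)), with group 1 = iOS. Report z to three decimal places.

p̂₁ = 6/57 = 0.10526, p̂₂ = 62/72 = 0.86111.
Pooled p̂ = (6+62)/(57+72) = 68/129 = 0.52713.
SE = √[p̂(1−p̂)(1/n₁+1/n₂)] = √[0.52713·0.47287·(1/57+1/72)] ≈ 0.088516.
z = (p̂₁ − p̂₂)/SE = (0.10526 − 0.86111)/0.088516 = -0.75585/0.088516 = -8.539.

z = -8.539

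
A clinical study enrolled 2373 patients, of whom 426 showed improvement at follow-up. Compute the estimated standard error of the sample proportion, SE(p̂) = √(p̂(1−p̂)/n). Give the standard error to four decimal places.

SE = 0.0079

Sample proportion p̂ = 426/2373 = 0.17952.
p̂(1−p̂) = 0.17952·0.82048 = 0.147293.
SE = √(0.147293/2373) = √0.000062070 = 0.0079.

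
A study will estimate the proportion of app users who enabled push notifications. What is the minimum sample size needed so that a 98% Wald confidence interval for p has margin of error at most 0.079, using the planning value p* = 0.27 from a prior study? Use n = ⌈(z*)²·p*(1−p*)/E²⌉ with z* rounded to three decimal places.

n = 171

The 98% critical value is z* = 2.326.
p*(1−p*) = 0.1971.
Required n before rounding: 5.410276 × 0.1971 / 0.079² = 170.865.
⌈170.865⌉ = 171.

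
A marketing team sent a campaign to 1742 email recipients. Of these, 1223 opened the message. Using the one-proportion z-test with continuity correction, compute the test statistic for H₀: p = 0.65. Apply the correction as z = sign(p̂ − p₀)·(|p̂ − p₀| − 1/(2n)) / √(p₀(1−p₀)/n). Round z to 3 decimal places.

z = 4.531

With x = 1223 successes in n = 1742, p̂ = 0.70207. p̂ − p₀ = 0.052067.
1/(2n) = 0.000287.
Corrected numerator: |0.052067| − 0.000287 = 0.051780.
Null standard error: √(0.65·0.35/1742) = √0.000130597 = 0.011428.
z = +0.051780/0.011428 = 4.531.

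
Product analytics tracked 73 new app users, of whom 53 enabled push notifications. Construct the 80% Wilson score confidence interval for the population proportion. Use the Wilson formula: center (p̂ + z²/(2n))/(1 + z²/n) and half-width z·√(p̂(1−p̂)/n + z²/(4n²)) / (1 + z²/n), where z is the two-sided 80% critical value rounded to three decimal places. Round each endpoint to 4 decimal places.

(0.6547, 0.7874)

Here p̂ = 53/73 = 0.72603 and z = 1.282 (z² = 1.643524).
Denominator 1 + z²/n = 1 + 1.643524/73 = 1.022514.
Center = (0.72603 + 0.011257)/1.022514 = 0.72105.
Radicand: p̂(1−p̂)/n + z²/(4n²) = 0.002724817 + 0.000077103 = 0.002801920.
Half-width = z·√(radicand)/denom = 1.282·0.052933/1.022514 = 0.06637.
Interval: 0.72105 ± 0.06637 → (0.6547, 0.7874).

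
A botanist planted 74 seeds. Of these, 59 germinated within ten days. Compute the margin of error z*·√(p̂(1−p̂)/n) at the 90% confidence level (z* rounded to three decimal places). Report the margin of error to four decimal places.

The sample proportion is 59/74 = 0.79730.
SE(p̂) = √(0.79730·0.20270/74) = 0.046733.
The 90% critical value is z* = 1.645.
ME = 1.645·0.046733 = 0.0769.

ME = 0.0769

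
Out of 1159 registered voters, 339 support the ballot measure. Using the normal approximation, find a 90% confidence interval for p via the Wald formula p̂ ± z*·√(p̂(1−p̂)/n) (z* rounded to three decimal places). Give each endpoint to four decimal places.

(0.2705, 0.3145)

p̂ = 339/1159 = 0.29249.
SE(p̂) = √(0.29249·0.70751/1159) = 0.013362.
z* = 1.645 at the 90% level.
Margin of error: 1.645 × 0.013362 = 0.02198.
So the interval runs from 0.2705 to 0.3145.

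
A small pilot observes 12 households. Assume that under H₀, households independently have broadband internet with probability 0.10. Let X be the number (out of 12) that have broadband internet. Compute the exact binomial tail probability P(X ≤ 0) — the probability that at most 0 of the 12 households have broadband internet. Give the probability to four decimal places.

X ~ Binomial(n=12, p=0.10).
P(X ≤ 0) = C(12,0)·0.10^0·0.90^12.
= 0.282430 = 0.2824.

P = 0.2824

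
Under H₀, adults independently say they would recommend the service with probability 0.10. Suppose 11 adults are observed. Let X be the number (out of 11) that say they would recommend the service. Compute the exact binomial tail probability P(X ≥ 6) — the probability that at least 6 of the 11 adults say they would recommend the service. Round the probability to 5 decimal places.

P = 0.00030

X is binomial with n = 11 and p = 0.10.
P(X ≥ 6) = Σ_{j=6}^{11} C(11,j)·0.10^j·0.90^{11−j}.
= 0.000273 + 0.000022 + 0.000001 + 0.000000 + 0.000000 + 0.000000 = 0.00030.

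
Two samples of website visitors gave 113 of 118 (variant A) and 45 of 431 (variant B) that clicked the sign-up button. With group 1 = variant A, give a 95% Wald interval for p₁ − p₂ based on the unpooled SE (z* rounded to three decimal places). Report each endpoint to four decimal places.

p̂₁ = 0.95763, p̂₂ = 0.10441, so the observed difference is 0.85322.
SE = √(0.000343876 + 0.000216954) = √0.000560830 = 0.023682.
z* = 1.960 at the 95% level. Margin of error = 0.04642.
CI: 0.85322 ± 0.04642 = (0.8068, 0.8996).

(0.8068, 0.8996)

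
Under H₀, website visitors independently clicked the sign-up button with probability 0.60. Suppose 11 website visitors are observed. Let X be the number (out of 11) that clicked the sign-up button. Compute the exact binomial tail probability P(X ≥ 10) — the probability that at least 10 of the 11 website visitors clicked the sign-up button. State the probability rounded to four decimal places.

X is binomial with n = 11 and p = 0.60.
P(X ≥ 10) = C(11,10)·0.60^10·0.40^1 + C(11,11)·0.60^11·0.40^0.
= 0.026605 + 0.003628 = 0.0302.

P = 0.0302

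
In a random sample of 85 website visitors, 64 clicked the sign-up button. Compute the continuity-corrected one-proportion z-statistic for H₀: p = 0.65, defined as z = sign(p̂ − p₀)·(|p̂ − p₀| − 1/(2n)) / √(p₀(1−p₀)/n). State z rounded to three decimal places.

Sample proportion p̂ = 64/85 = 0.75294. p̂ − p₀ = 0.102941.
1/(2n) = 0.005882.
Corrected numerator: |0.102941| − 0.005882 = 0.097059.
Under H₀, SE = √(p₀(1−p₀)/n) = √(0.65·0.35/85) = √0.002676471 = 0.051735.
z = (+)0.097059/0.051735 = 1.876.

z = 1.876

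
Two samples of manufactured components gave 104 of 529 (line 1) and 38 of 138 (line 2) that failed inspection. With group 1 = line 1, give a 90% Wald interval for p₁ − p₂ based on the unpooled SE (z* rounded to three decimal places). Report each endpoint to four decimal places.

p̂₁ = 0.19660, p̂₂ = 0.27536, so the observed difference is -0.07876.
SE = √(0.000298576 + 0.001445927) = √0.001744503 = 0.041767.
The 90% critical value is z* = 1.645. Margin = 1.645·0.041767 = 0.06871.
So the interval runs from -0.1475 to -0.0101.

(-0.1475, -0.0101)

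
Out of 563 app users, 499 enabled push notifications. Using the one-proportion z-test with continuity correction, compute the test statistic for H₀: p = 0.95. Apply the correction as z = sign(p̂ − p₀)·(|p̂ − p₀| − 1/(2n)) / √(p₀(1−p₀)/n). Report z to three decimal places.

z = -6.836

The sample proportion is 499/563 = 0.88632. p̂ − p₀ = -0.063677.
1/(2n) = 0.000888.
Corrected numerator: |-0.063677| − 0.000888 = 0.062789.
Under H₀, SE = √(p₀(1−p₀)/n) = √(0.95·0.05/563) = √0.000084369 = 0.009185.
z = (−)0.062789/0.009185 = -6.836.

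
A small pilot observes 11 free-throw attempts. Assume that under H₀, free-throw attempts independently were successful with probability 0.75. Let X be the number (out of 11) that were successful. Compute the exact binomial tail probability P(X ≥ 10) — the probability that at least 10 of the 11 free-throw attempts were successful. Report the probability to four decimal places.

P = 0.1971

X ~ Binomial(n=11, p=0.75).
P(X ≥ 10) = C(11,10)·0.75^10·0.25^1 + C(11,11)·0.75^11·0.25^0.
= 0.154862 + 0.042235 = 0.1971.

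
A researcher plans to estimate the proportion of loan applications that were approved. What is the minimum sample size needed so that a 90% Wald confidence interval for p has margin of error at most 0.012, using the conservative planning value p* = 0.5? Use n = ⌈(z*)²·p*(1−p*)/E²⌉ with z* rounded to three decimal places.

n = 4698

z* = 1.645 at the 90% level.
p*(1−p*) = 0.2500.
Required n before rounding: 2.706025 × 0.2500 / 0.012² = 4697.960.
Rounding up, n = 4698.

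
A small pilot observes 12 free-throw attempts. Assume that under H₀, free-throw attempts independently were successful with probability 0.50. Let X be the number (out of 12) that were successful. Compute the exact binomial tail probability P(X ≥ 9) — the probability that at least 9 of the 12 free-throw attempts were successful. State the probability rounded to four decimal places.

X ~ Binomial(n=12, p=0.50).
P(X ≥ 9) = C(12,9)·0.50^9·0.50^3 + C(12,10)·0.50^10·0.50^2 + C(12,11)·0.50^11·0.50^1 + C(12,12)·0.50^12·0.50^0.
= 0.053711 + 0.016113 + 0.002930 + 0.000244 = 0.0730.

P = 0.0730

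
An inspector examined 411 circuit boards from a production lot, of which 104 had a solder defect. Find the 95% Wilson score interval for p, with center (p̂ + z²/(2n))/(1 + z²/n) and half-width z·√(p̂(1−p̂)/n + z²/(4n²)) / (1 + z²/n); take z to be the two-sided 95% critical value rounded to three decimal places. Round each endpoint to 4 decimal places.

Here p̂ = 104/411 = 0.25304 and z = 1.960 (z² = 3.841600).
Denominator 1 + z²/n = 1 + 3.841600/411 = 1.009347.
Adjusted center: (0.25304 + z²/(2n))/1.009347 = 0.25533.
Radicand: p̂(1−p̂)/n + z²/(4n²) = 0.000459882 + 0.000005685 = 0.000465567.
Half-width = 1.960·√0.000465567/1.009347 = 0.04190.
Interval: 0.25533 ± 0.04190 → (0.2134, 0.2972).

(0.2134, 0.2972)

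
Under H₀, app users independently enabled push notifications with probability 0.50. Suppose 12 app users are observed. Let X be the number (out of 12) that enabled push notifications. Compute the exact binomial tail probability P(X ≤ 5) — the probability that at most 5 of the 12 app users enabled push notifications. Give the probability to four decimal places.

X ~ Binomial(n=12, p=0.50).
P(X ≤ 5) = Σ_{j=0}^{5} C(12,j)·0.50^j·0.50^{12−j}.
= 0.000244 + 0.002930 + 0.016113 + 0.053711 + 0.120850 + 0.193359 = 0.3872.

P = 0.3872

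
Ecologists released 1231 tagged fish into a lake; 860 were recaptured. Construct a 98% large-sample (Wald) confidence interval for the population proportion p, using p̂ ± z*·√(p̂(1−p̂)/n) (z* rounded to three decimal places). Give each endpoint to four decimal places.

The sample proportion is 860/1231 = 0.69862.
Standard error of p̂: √(0.210550/1231) = √0.000171040 = 0.013078.
The 98% critical value is z* = 2.326.
Margin of error: 2.326 × 0.013078 = 0.03042.
So the interval runs from 0.6682 to 0.7290.

(0.6682, 0.7290)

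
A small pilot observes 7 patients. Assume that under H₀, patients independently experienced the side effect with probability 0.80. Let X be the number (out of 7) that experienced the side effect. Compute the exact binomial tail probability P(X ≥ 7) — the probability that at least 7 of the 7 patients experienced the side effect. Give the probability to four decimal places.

X ~ Binomial(n=7, p=0.80).
P(X ≥ 7) = C(7,7)·0.80^7·0.20^0.
= 0.209715 = 0.2097.

P = 0.2097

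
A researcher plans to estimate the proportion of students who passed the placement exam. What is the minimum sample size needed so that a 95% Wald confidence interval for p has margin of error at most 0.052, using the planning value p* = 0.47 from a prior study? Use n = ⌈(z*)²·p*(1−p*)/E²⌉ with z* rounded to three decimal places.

n = 354

The 95% critical value is z* = 1.960.
p*(1−p*) = 0.2491.
(z*)²·p*(1−p*)/E² = 3.841600·0.2491/0.002704 = 353.899.
Rounding up, n = 354.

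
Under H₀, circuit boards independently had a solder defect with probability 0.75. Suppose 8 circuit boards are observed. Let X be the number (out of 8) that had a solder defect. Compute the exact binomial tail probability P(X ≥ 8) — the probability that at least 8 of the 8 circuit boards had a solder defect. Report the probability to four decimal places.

X ~ Binomial(n=8, p=0.75).
P(X ≥ 8) = C(8,8)·0.75^8·0.25^0.
= 0.100113 = 0.1001.

P = 0.1001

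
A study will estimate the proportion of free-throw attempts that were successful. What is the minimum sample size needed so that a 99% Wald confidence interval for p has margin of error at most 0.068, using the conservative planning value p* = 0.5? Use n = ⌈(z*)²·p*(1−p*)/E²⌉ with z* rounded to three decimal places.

z* = 2.576 at the 99% level.
p*(1−p*) = 0.2500.
Required n before rounding: 6.635776 × 0.2500 / 0.068² = 358.768.
Rounding up, n = 359.

n = 359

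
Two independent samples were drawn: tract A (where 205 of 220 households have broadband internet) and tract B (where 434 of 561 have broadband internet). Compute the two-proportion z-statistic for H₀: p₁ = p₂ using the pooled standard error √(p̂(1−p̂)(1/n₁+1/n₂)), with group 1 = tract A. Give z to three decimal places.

z = 5.156

Sample proportions: p̂₁ = 205/220 = 0.93182 and p̂₂ = 434/561 = 0.77362.
Pooled p̂ = (205+434)/(220+561) = 639/781 = 0.81818.
SE = √[p̂(1−p̂)(1/n₁+1/n₂)] = √[0.81818·0.18182·(1/220+1/561)] ≈ 0.030681.
z = (p̂₁ − p̂₂)/SE = (0.93182 − 0.77362)/0.030681 = 0.15820/0.030681 = 5.156.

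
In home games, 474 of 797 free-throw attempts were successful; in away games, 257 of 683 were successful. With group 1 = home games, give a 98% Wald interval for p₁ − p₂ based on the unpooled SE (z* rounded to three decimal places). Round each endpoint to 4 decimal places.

(0.1593, 0.2776)

p̂₁ = 0.59473, p̂₂ = 0.37628, so the observed difference is 0.21845.
SE = √(0.000302417 + 0.000343622) = √0.000646039 = 0.025417.
z* = 2.326 at the 98% level. Margin of error = 0.05912.
So the interval runs from 0.1593 to 0.2776.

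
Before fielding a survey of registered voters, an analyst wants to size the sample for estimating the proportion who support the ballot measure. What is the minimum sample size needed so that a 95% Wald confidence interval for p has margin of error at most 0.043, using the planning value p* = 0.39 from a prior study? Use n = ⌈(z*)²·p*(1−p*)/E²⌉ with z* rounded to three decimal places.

z* = 1.960 at the 95% level.
p*(1−p*) = 0.39·0.61 = 0.2379.
(z*)²·p*(1−p*)/E² = 3.841600·0.2379/0.001849 = 494.276.
Rounding up, n = 495.

n = 495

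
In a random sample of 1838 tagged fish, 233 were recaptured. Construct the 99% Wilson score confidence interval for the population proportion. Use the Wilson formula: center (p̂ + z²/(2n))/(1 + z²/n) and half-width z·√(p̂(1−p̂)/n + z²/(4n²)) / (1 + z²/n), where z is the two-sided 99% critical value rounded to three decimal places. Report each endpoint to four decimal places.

p̂ = 233/1838 = 0.12677; z = 2.576, so z² = 6.635776.
1 + z²/n = 1.003610.
Center = (0.12677 + 0.001805)/1.003610 = 0.12811.
Radicand: p̂(1−p̂)/n + z²/(4n²) = 0.000060227 + 0.000000491 = 0.000060718.
Half-width = 2.576·√0.000060718/1.003610 = 0.02000.
Interval: 0.12811 ± 0.02000 → (0.1081, 0.1481).

(0.1081, 0.1481)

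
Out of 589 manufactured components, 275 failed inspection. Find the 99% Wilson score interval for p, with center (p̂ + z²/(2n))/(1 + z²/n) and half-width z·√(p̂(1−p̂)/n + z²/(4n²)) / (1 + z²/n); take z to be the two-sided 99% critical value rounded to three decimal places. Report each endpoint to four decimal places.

(0.4146, 0.5199)

p̂ = 275/589 = 0.46689; z = 2.576, so z² = 6.635776.
1 + z²/n = 1.011266.
Center = (0.46689 + 0.005633)/1.011266 = 0.46726.
Radicand: p̂(1−p̂)/n + z²/(4n²) = 0.000422587 + 0.000004782 = 0.000427369.
Half-width = z·√(radicand)/denom = 2.576·0.020673/1.011266 = 0.05266.
CI: 0.46726 ± 0.05266 = (0.4146, 0.5199).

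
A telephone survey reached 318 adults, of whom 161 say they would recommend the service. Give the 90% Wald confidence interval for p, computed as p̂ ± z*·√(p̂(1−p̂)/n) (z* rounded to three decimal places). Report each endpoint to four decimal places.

p̂ = 161/318 = 0.50629.
SE(p̂) = √(0.50629·0.49371/318) = 0.028036.
z* = 1.645 at the 90% level.
Margin of error: 1.645 × 0.028036 = 0.04612.
So the interval runs from 0.4602 to 0.5524.

(0.4602, 0.5524)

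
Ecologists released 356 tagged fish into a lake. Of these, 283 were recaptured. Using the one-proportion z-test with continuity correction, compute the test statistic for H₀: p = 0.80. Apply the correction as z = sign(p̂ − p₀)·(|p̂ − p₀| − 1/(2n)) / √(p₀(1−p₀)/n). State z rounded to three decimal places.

z = -0.172

The sample proportion is 283/356 = 0.79494. p̂ − p₀ = -0.005056.
1/(2n) = 0.001404.
Corrected numerator: |-0.005056| − 0.001404 = 0.003652.
Null standard error: √(0.80·0.20/356) = √0.000449438 = 0.021200.
z = (−)0.003652/0.021200 = -0.172.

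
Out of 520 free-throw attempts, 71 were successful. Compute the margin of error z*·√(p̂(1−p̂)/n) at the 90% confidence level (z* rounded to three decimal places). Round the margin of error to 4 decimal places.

ME = 0.0248

With x = 71 successes in n = 520, p̂ = 0.13654.
Standard error of p̂: √(0.117896/520) = √0.000226723 = 0.015057.
z* = 1.645 at the 90% level.
Margin of error = z*·SE = 1.645 × 0.015057 = 0.0248.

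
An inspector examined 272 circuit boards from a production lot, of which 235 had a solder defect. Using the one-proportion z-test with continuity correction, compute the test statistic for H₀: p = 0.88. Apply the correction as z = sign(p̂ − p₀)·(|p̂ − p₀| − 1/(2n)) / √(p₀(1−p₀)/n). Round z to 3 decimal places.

z = -0.720

With x = 235 successes in n = 272, p̂ = 0.86397. p̂ − p₀ = -0.016029.
Continuity correction 1/(2n) = 1/544 = 0.001838.
Corrected numerator: |-0.016029| − 0.001838 = 0.014191.
Null standard error: √(0.88·0.12/272) = √0.000388235 = 0.019704.
z = −0.014191/0.019704 = -0.720.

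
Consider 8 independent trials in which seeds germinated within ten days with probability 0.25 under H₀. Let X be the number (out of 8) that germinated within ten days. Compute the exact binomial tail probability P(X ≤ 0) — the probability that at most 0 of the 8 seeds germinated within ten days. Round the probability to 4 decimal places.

P = 0.1001

X is binomial with n = 8 and p = 0.25.
P(X ≤ 0) = C(8,0)·0.25^0·0.75^8.
= 0.100113 = 0.1001.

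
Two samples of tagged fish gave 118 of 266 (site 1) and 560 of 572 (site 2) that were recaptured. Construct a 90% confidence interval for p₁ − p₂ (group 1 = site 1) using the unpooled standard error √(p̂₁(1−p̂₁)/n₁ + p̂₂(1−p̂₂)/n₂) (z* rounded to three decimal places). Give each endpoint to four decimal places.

p̂₁ = 0.44361, p̂₂ = 0.97902, so the observed difference is -0.53541.
SE = √(0.000927895 + 0.000035907) = √0.000963802 = 0.031045.
z* = 1.645 at the 90% level. Margin of error = 0.05107.
CI: -0.53541 ± 0.05107 = (-0.5865, -0.4843).

(-0.5865, -0.4843)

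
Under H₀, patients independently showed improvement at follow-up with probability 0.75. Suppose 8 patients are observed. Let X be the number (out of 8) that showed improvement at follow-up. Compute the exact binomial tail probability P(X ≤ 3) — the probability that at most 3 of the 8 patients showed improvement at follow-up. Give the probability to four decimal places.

P = 0.0273

X ~ Binomial(n=8, p=0.75).
P(X ≤ 3) = C(8,0)·0.75^0·0.25^8 + C(8,1)·0.75^1·0.25^7 + C(8,2)·0.75^2·0.25^6 + C(8,3)·0.75^3·0.25^5.
= 0.000015 + 0.000366 + 0.003845 + 0.023071 = 0.0273.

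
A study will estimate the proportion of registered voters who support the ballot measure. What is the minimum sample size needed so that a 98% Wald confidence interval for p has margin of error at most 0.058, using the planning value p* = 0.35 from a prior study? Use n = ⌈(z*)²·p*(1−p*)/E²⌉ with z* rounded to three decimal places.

n = 366

The 98% critical value is z* = 2.326.
p*(1−p*) = 0.35·0.65 = 0.2275.
Required n before rounding: 5.410276 × 0.2275 / 0.058² = 365.885.
Rounding up, n = 366.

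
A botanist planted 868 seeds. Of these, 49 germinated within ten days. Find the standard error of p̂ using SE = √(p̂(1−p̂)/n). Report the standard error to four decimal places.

The sample proportion is 49/868 = 0.05645.
p̂(1−p̂) = 0.05645·0.94355 = 0.053263.
SE = √(0.053263/868) = 0.0078.

SE = 0.0078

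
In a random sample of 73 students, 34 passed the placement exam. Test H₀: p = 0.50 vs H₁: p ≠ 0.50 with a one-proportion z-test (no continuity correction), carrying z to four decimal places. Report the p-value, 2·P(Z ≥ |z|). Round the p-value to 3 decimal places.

The sample proportion is 34/73 = 0.46575.
Null standard error: √(0.50·0.50/73) = √0.003424658 = 0.058521.
z = (p̂ − p₀)/SE = (34/73 − 0.50)/0.058521 ≈ -0.5852.
From the standard normal, 2·P(Z ≥ |z|) = 0.558.

p-value = 0.558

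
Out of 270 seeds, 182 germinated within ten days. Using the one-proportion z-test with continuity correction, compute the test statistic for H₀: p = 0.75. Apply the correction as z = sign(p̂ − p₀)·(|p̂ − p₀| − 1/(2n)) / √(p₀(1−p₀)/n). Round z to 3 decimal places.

z = -2.811

Sample proportion p̂ = 182/270 = 0.67407. p̂ − p₀ = -0.075926.
1/(2n) = 0.001852.
Corrected numerator: |-0.075926| − 0.001852 = 0.074074.
Null standard error: √(0.75·0.25/270) = √0.000694444 = 0.026352.
z = (−)0.074074/0.026352 = -2.811.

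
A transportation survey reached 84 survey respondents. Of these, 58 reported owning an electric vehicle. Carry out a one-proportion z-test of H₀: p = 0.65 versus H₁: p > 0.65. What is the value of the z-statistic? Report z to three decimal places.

z = 0.778

The sample proportion is 58/84 = 0.69048.
Null standard error: √(0.65·0.35/84) = √0.002708333 = 0.052042.
z = (0.69048 − 0.65)/0.052042 = 0.04048/0.052042 = 0.778.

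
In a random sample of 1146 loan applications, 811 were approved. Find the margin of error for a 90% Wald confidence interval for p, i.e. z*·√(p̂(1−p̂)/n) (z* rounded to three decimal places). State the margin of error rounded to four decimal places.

Sample proportion p̂ = 811/1146 = 0.70768.
Standard error of p̂: √(0.206869/1146) = √0.000180514 = 0.013436.
For 90% confidence, z* = 1.645.
So ME = 0.0221.

ME = 0.0221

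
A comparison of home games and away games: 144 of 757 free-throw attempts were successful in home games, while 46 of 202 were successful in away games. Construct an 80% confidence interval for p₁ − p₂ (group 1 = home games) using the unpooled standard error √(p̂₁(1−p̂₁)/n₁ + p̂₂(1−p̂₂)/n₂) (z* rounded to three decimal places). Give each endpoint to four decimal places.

p̂₁ = 0.19022, p̂₂ = 0.22772, so the observed difference is -0.03750.
SE = √(0.000203486 + 0.000870619) = √0.001074105 = 0.032774.
z* = 1.282 at the 80% level. Margin = 1.282·0.032774 = 0.04202.
So the interval runs from -0.0795 to 0.0045.

(-0.0795, 0.0045)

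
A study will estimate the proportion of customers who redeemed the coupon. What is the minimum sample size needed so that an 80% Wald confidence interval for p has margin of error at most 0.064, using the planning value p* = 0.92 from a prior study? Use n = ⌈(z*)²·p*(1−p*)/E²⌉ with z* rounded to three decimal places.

The 80% critical value is z* = 1.282.
p*(1−p*) = 0.0736.
(z*)²·p*(1−p*)/E² = 1.643524·0.0736/0.004096 = 29.532.
⌈29.532⌉ = 30.

n = 30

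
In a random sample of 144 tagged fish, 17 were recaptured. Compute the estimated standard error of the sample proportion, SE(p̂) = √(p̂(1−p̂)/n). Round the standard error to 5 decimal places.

SE = 0.02689

With x = 17 successes in n = 144, p̂ = 0.11806.
p̂(1−p̂) = 0.11806·0.88194 = 0.104122.
Dividing by n and taking the root: √0.000723069 = 0.02689.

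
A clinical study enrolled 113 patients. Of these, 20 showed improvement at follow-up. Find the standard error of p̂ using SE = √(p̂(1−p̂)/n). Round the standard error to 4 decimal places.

SE = 0.0359

With x = 20 successes in n = 113, p̂ = 0.17699.
p̂(1−p̂) = 0.17699·0.82301 = 0.145665.
Dividing by n and taking the root: √0.001289071 = 0.0359.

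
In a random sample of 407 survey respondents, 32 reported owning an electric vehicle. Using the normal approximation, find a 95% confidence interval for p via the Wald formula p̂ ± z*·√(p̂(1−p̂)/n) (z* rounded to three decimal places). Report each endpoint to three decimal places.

The sample proportion is 32/407 = 0.07862.
Standard error of p̂: √(0.072442/407) = √0.000177991 = 0.013341.
For 95% confidence, z* = 1.960.
Margin = 1.960·0.013341 = 0.02615.
Interval: 0.07862 ± 0.02615 → (0.052, 0.105).

(0.052, 0.105)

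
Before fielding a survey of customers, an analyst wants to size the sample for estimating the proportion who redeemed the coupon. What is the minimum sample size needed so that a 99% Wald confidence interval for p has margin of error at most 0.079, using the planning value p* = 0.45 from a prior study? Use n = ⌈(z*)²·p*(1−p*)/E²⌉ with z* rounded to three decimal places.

z* = 2.576 at the 99% level.
p*(1−p*) = 0.2475.
(z*)²·p*(1−p*)/E² = 6.635776·0.2475/0.006241 = 263.156.
⌈263.156⌉ = 264.

n = 264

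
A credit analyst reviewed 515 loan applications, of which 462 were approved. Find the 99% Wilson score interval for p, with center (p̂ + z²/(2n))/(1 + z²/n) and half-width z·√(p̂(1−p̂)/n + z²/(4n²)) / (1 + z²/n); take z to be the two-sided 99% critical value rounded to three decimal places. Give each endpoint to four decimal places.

Here p̂ = 462/515 = 0.89709 and z = 2.576 (z² = 6.635776).
Denominator 1 + z²/n = 1 + 6.635776/515 = 1.012885.
Adjusted center: (0.89709 + z²/(2n))/1.012885 = 0.89204.
Radicand: p̂(1−p̂)/n + z²/(4n²) = 0.000179265 + 0.000006255 = 0.000185520.
Half-width = z·√(radicand)/denom = 2.576·0.013621/1.012885 = 0.03464.
CI: 0.89204 ± 0.03464 = (0.8574, 0.9267).

(0.8574, 0.9267)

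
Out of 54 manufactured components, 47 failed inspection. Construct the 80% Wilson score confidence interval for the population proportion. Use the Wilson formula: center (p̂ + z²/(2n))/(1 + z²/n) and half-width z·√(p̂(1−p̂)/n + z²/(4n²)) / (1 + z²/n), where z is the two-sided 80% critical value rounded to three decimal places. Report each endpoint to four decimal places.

(0.8007, 0.9182)

Here p̂ = 47/54 = 0.87037 and z = 1.282 (z² = 1.643524).
Denominator 1 + z²/n = 1 + 1.643524/54 = 1.030436.
Center = (0.87037 + 0.015218)/1.030436 = 0.85943.
Radicand: p̂(1−p̂)/n + z²/(4n²) = 0.002089366 + 0.000140906 = 0.002230272.
Half-width = z·√(radicand)/denom = 1.282·0.047226/1.030436 = 0.05876.
CI: 0.85943 ± 0.05876 = (0.8007, 0.9182).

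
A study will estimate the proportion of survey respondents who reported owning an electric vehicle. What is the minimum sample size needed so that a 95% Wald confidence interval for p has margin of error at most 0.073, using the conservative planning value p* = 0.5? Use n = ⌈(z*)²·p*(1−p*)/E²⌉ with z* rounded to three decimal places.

n = 181

The 95% critical value is z* = 1.960.
p*(1−p*) = 0.50·0.50 = 0.2500.
Required n before rounding: 3.841600 × 0.2500 / 0.073² = 180.221.
Rounding up, n = 181.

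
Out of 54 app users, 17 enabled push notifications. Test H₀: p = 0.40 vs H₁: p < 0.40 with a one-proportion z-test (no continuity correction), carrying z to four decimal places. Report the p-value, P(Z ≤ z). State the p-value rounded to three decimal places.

With x = 17 successes in n = 54, p̂ = 0.31481.
Null standard error: √(0.40·0.60/54) = √0.004444444 = 0.066667.
z = (p̂ − p₀)/SE = (17/54 − 0.40)/0.066667 ≈ -1.2778.
From the standard normal, P(Z ≤ z) = 0.101.

p-value = 0.101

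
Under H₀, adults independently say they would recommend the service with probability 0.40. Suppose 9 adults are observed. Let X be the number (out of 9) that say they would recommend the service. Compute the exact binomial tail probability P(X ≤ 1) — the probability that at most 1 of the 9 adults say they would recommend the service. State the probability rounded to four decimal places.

X ~ Binomial(n=9, p=0.40).
P(X ≤ 1) = C(9,0)·0.40^0·0.60^9 + C(9,1)·0.40^1·0.60^8.
= 0.010078 + 0.060466 = 0.0705.

P = 0.0705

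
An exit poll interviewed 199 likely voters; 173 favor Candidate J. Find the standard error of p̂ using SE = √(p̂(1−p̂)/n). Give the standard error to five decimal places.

The sample proportion is 173/199 = 0.86935.
p̂(1−p̂) = 0.113581.
Dividing by n and taking the root: √0.000570759 = 0.02389.

SE = 0.02389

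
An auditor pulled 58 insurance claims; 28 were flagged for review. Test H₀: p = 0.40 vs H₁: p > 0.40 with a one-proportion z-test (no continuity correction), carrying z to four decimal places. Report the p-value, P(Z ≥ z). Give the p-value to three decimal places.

p̂ = 28/58 = 0.48276.
Under H₀, SE = √(p₀(1−p₀)/n) = √(0.40·0.60/58) = √0.004137931 = 0.064327.
Test statistic (full precision, shown to 4 dp): z = (28/58 − 0.40)/SE₀ ≈ 1.2865.
From the standard normal, P(Z ≥ z) = 0.099.

p-value = 0.099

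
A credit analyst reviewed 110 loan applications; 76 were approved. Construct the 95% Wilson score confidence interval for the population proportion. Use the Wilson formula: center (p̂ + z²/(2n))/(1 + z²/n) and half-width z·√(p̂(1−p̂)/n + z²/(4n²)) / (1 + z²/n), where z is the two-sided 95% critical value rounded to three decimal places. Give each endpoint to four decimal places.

p̂ = 76/110 = 0.69091; z = 1.960, so z² = 3.841600.
Denominator 1 + z²/n = 1 + 3.841600/110 = 1.034924.
Center = (0.69091 + 0.017462)/1.034924 = 0.68447.
Radicand: p̂(1−p̂)/n + z²/(4n²) = 0.001941397 + 0.000079372 = 0.002020769.
Half-width = z·√(radicand)/denom = 1.960·0.044953/1.034924 = 0.08513.
So the interval runs from 0.5993 to 0.7696.

(0.5993, 0.7696)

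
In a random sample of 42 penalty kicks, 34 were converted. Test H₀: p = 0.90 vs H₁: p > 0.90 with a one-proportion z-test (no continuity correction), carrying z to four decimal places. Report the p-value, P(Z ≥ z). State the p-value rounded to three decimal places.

With x = 34 successes in n = 42, p̂ = 0.80952.
Null standard error: √(0.90·0.10/42) = √0.002142857 = 0.046291.
z = (p̂ − p₀)/SE = (34/42 − 0.90)/0.046291 ≈ -1.9545.
p-value = P(Z ≥ z) with z = -1.9545 → 0.975.

p-value = 0.975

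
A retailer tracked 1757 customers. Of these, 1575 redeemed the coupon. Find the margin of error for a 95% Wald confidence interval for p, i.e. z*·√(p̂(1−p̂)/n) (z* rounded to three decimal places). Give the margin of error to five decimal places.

ME = 0.01425

p̂ = 1575/1757 = 0.89641.
SE(p̂) = √(0.89641·0.10359/1757) = 0.007270.
z* = 1.960 at the 95% level.
Margin of error = z*·SE = 1.960 × 0.007270 = 0.01425.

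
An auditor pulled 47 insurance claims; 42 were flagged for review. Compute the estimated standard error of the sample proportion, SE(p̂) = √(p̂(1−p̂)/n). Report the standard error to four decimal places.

SE = 0.0450

With x = 42 successes in n = 47, p̂ = 0.89362.
p̂(1−p̂) = 0.89362·0.10638 = 0.095063.
SE = √(0.095063/47) = 0.0450.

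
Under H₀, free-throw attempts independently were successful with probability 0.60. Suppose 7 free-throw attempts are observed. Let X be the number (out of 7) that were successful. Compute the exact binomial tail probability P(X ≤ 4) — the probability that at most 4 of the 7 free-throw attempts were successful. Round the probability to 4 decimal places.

X is binomial with n = 7 and p = 0.60.
P(X ≤ 4) = Σ_{j=0}^{4} C(7,j)·0.60^j·0.40^{7−j}.
= 0.001638 + 0.017203 + 0.077414 + 0.193536 + 0.290304 = 0.5801.

P = 0.5801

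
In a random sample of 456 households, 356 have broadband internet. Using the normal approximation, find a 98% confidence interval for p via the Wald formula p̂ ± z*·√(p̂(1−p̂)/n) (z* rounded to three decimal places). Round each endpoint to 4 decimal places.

The sample proportion is 356/456 = 0.78070.
SE = √(p̂(1−p̂)/n) = √(0.171207/456) = 0.019377.
The 98% critical value is z* = 2.326.
Margin of error: 2.326 × 0.019377 = 0.04507.
So the interval runs from 0.7356 to 0.8258.

(0.7356, 0.8258)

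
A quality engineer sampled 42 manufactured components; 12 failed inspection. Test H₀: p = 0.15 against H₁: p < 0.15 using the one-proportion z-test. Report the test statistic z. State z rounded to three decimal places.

Sample proportion p̂ = 12/42 = 0.28571.
Null standard error: √(0.15·0.85/42) = √0.003035714 = 0.055097.
z = (0.28571 − 0.15)/0.055097 = 0.13571/0.055097 = 2.463.

z = 2.463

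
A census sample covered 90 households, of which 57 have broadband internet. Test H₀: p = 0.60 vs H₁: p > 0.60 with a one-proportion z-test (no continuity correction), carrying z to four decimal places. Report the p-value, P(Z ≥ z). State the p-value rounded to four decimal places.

p-value = 0.2593

With x = 57 successes in n = 90, p̂ = 0.63333.
Null standard error: √(0.60·0.40/90) = √0.002666667 = 0.051640.
z = (p̂ − p₀)/SE = (57/90 − 0.60)/0.051640 ≈ 0.6455.
From the standard normal, P(Z ≥ z) = 0.2593.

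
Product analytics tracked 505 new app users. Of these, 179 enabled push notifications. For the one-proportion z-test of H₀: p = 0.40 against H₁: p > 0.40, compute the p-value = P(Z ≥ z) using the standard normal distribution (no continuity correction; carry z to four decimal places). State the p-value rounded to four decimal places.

p-value = 0.9817

p̂ = 179/505 = 0.35446.
Null standard error: √(0.40·0.60/505) = √0.000475248 = 0.021800.
Test statistic (full precision, shown to 4 dp): z = (179/505 − 0.40)/SE₀ ≈ -2.0892.
p-value = P(Z ≥ z) with z = -2.0892 → 0.9817.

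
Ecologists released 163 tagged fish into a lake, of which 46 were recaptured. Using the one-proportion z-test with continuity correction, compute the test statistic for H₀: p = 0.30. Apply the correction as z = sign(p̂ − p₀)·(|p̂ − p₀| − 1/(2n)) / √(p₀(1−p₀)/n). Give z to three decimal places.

With x = 46 successes in n = 163, p̂ = 0.28221. p̂ − p₀ = -0.017791.
1/(2n) = 0.003067.
Corrected numerator: |-0.017791| − 0.003067 = 0.014724.
Under H₀, SE = √(p₀(1−p₀)/n) = √(0.30·0.70/163) = √0.001288344 = 0.035894.
z = −0.014724/0.035894 = -0.410.

z = -0.410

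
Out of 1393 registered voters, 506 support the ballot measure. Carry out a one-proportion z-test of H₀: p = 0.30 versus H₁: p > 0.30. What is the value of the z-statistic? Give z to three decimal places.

p̂ = 506/1393 = 0.36324.
Under H₀, SE = √(p₀(1−p₀)/n) = √(0.30·0.70/1393) = √0.000150754 = 0.012278.
z = (0.36324 − 0.30)/0.012278 = 0.06324/0.012278 = 5.151.

z = 5.151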